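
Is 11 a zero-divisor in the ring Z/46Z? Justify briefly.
gcd(11, 46) = 1, so 11 is a unit in Z/46Z (it has a multiplicative inverse). A unit cannot be a zero-divisor: if 11·b ≡ 0 then multiplying both sides by 11^(−1) gives b ≡ 0. So 11 is not a zero-divisor.

Final answer: NO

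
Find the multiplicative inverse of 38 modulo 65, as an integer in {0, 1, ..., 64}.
38^(−1) ≡ 12 (mod 65)

Apply the extended Euclidean algorithm to (65, 38), tracking rows (r, s, t) with s·65 + t·38 = r. Each division r_prev = q·r_cur + r_new produces the new row as (previous row) − q·(current row):
  row A: (65, 1, 0)   [1·65 + 0·38 = 65]
  row B: (38, 0, 1)   [0·65 + 1·38 = 38]
  65 = 1·38 + 27   → row C = row A − 1·row B = (27, 1, −1)   [check: 1·65 − 1·38 = 27]
  38 = 1·27 + 11   → row D = row B − 1·row C = (11, −1, 2)   [check: −1·65 + 2·38 = 11]
  27 = 2·11 + 5   → row E = row C − 2·row D = (5, 3, −5)   [check: 3·65 − 5·38 = 5]
  11 = 2·5 + 1   → row F = row D − 2·row E = (1, −7, 12)   [check: −7·65 + 12·38 = 1]
  5 = 5·1 + 0   → remainder 0, stop. gcd = 1 (last nonzero row F).
The gcd is 1, so 38 is invertible mod 65. The last nonzero row gives −7·65 + 12·38 = 1, so t = 12. So 38^(−1) ≡ 12 (mod 65). Verify: 38 · 12 = 456 ≡ 1 (mod 65). ✓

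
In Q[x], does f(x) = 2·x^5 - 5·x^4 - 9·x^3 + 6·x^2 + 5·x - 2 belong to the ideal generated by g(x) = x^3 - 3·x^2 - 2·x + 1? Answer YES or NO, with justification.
In Q[x] the ideal (g) consists of all multiples of g, so f ∈ (g) iff g | f, i.e. iff the remainder of f on division by g is 0. Divide f by g (g is monic, so eliminate the leading term of the running remainder at each step):
  leading term 2·x^5: subtract (2·x^2)·g(x) = 2·x^5 - 6·x^4 - 4·x^3 + 2·x^2, leaving x^4 - 5·x^3 + 4·x^2 + 5·x - 2
  leading term x^4: subtract (x)·g(x) = x^4 - 3·x^3 - 2·x^2 + x, leaving -2·x^3 + 6·x^2 + 4·x - 2
  leading term -2·x^3: subtract (-2)·g(x) = -2·x^3 + 6·x^2 + 4·x - 2, leaving 0
The remainder is 0, so f(x) = g(x) · h(x) with h(x) = 2·x^2 + x - 2. Hence g | f, i.e. f ∈ (g).

Final answer: YES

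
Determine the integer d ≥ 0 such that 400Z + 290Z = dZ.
In the PID Z, (a, b) is generated by gcd(a, b). Compute gcd(400, 290) with the extended Euclidean algorithm, tracking rows (r, s, t) with s·400 + t·290 = r:
  row A: (400, 1, 0)   [1·400 + 0·290 = 400]
  row B: (290, 0, 1)   [0·400 + 1·290 = 290]
  400 = 1·290 + 110   → row C = row A − 1·row B = (110, 1, −1)   [check: 1·400 − 1·290 = 110]
  290 = 2·110 + 70   → row D = row B − 2·row C = (70, −2, 3)   [check: −2·400 + 3·290 = 70]
  110 = 1·70 + 40   → row E = row C − 1·row D = (40, 3, −4)   [check: 3·400 − 4·290 = 40]
  70 = 1·40 + 30   → row F = row D − 1·row E = (30, −5, 7)   [check: −5·400 + 7·290 = 30]
  40 = 1·30 + 10   → row G = row E − 1·row F = (10, 8, −11)   [check: 8·400 − 11·290 = 10]
  30 = 3·10 + 0   → remainder 0, stop. gcd = 10 (last nonzero row G).
So gcd(400, 290) = 10, with Bézout identity 8·400 − 11·290 = 10. Containment (⊇): the Bézout identity exhibits 10 as an element of (400, 290), giving (10) ⊆ (400, 290). Containment (⊆): since 10 | 400 and 10 | 290 (400 = 10·40, 290 = 10·29), every Z-linear combination of 400 and 290 is divisible by 10, so (400, 290) ⊆ (10). Therefore (400, 290) = (10), d = 10.

Final answer: (400, 290) = (10); d = 10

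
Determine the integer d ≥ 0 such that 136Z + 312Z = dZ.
(136, 312) = (8); d = 8

In the PID Z, (a, b) is generated by gcd(a, b). Compute gcd(312, 136) with the extended Euclidean algorithm, tracking rows (r, s, t) with s·312 + t·136 = r:
  row A: (312, 1, 0)   [1·312 + 0·136 = 312]
  row B: (136, 0, 1)   [0·312 + 1·136 = 136]
  312 = 2·136 + 40   → row C = row A − 2·row B = (40, 1, −2)   [check: 1·312 − 2·136 = 40]
  136 = 3·40 + 16   → row D = row B − 3·row C = (16, −3, 7)   [check: −3·312 + 7·136 = 16]
  40 = 2·16 + 8   → row E = row C − 2·row D = (8, 7, −16)   [check: 7·312 − 16·136 = 8]
  16 = 2·8 + 0   → remainder 0, stop. gcd = 8 (last nonzero row E).
So gcd(136, 312) = 8, with Bézout identity 7·312 − 16·136 = 8. Containment (⊇): the Bézout identity exhibits 8 as an element of (136, 312), giving (8) ⊆ (136, 312). Containment (⊆): since 8 | 136 and 8 | 312 (136 = 8·17, 312 = 8·39), every Z-linear combination of 136 and 312 is divisible by 8, so (136, 312) ⊆ (8). Therefore (136, 312) = (8), d = 8.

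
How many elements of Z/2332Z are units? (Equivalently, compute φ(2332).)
An element a ∈ Z/2332Z is a unit iff gcd(a, 2332) = 1, so the number of units is φ(2332). φ is multiplicative, with φ(p^e) = p^e − p^(e−1). Factorise 2332 = 2^2 · 11 · 53. Then
  φ(2332) = (2^2 − 2^1) · (11 − 1) · (53 − 1) = 2 · 10 · 52 = 1040.

Final answer: Z/2332Z has φ(2332) = 1040 units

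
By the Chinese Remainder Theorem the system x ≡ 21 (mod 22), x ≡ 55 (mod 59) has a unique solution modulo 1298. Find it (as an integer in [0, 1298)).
x ≡ 527 (mod 1298); the representative in [0, 1298) is 527

The moduli 22, 59 are pairwise coprime, so by the CRT there is a unique solution mod 22·59 = 1298.
Solve by successive substitution. Start with x ≡ 21 (mod 22).
  Combine with x ≡ 55 (mod 59): write x = 21 + 22·t and require 21 + 22·t ≡ 55 (mod 59), i.e. 22·t ≡ 55 − 21 ≡ 34 (mod 59). Since 22^(−1) ≡ 51 (mod 59), t ≡ 51·34 ≡ 23 (mod 59). So x ≡ 21 + 22·23 = 527 (mod 1298).
Unique solution in [0, 1298): x = 527.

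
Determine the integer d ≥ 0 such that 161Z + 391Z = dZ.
In the PID Z, (a, b) is generated by gcd(a, b). Compute gcd(391, 161) with the extended Euclidean algorithm, tracking rows (r, s, t) with s·391 + t·161 = r:
  row A: (391, 1, 0)   [1·391 + 0·161 = 391]
  row B: (161, 0, 1)   [0·391 + 1·161 = 161]
  391 = 2·161 + 69   → row C = row A − 2·row B = (69, 1, −2)   [check: 1·391 − 2·161 = 69]
  161 = 2·69 + 23   → row D = row B − 2·row C = (23, −2, 5)   [check: −2·391 + 5·161 = 23]
  69 = 3·23 + 0   → remainder 0, stop. gcd = 23 (last nonzero row D).
So gcd(161, 391) = 23, with Bézout identity −2·391 + 5·161 = 23. Containment (⊇): the Bézout identity exhibits 23 as an element of (161, 391), giving (23) ⊆ (161, 391). Containment (⊆): since 23 | 161 and 23 | 391 (161 = 23·7, 391 = 23·17), every Z-linear combination of 161 and 391 is divisible by 23, so (161, 391) ⊆ (23). Therefore (161, 391) = (23), d = 23.

Final answer: (161, 391) = (23); d = 23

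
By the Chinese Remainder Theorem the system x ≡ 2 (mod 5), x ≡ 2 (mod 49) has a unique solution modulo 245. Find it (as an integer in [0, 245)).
The moduli 5, 49 are pairwise coprime, so by the CRT there is a unique solution mod 5·49 = 245.
Solve by successive substitution. Start with x ≡ 2 (mod 5).
  Combine with x ≡ 2 (mod 49): write x = 2 + 5·t and require 2 + 5·t ≡ 2 (mod 49), i.e. 5·t ≡ 2 − 2 ≡ 0 (mod 49). Since 5^(−1) ≡ 10 (mod 49), t ≡ 10·0 ≡ 0 (mod 49). So x ≡ 2 + 5·0 = 2 (mod 245).
Unique solution in [0, 245): x = 2.

Final answer: x ≡ 2 (mod 245); the representative in [0, 245) is 2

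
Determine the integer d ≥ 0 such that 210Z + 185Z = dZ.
(210, 185) = (5); d = 5

In the PID Z, (a, b) is generated by gcd(a, b). Compute gcd(210, 185) with the extended Euclidean algorithm, tracking rows (r, s, t) with s·210 + t·185 = r:
  row A: (210, 1, 0)   [1·210 + 0·185 = 210]
  row B: (185, 0, 1)   [0·210 + 1·185 = 185]
  210 = 1·185 + 25   → row C = row A − 1·row B = (25, 1, −1)   [check: 1·210 − 1·185 = 25]
  185 = 7·25 + 10   → row D = row B − 7·row C = (10, −7, 8)   [check: −7·210 + 8·185 = 10]
  25 = 2·10 + 5   → row E = row C − 2·row D = (5, 15, −17)   [check: 15·210 − 17·185 = 5]
  10 = 2·5 + 0   → remainder 0, stop. gcd = 5 (last nonzero row E).
So gcd(210, 185) = 5, with Bézout identity 15·210 − 17·185 = 5. Containment (⊇): the Bézout identity exhibits 5 as an element of (210, 185), giving (5) ⊆ (210, 185). Containment (⊆): since 5 | 210 and 5 | 185 (210 = 5·42, 185 = 5·37), every Z-linear combination of 210 and 185 is divisible by 5, so (210, 185) ⊆ (5). Therefore (210, 185) = (5), d = 5.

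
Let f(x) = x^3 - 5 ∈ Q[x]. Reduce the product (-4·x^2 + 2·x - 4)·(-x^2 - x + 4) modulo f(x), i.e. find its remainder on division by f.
First multiply in Q[x] without reducing: a · b = 4·x^4 + 2·x^3 - 14·x^2 + 12·x - 16. Now divide by f(x) = x^3 - 5, eliminating the leading term at each step:
  leading term 4·x^4: subtract (4·x)·f(x) = 4·x^4 - 20·x, leaving 2·x^3 - 14·x^2 + 32·x - 16
  leading term 2·x^3: subtract (2)·f(x) = 2·x^3 - 10, leaving -14·x^2 + 32·x - 6
The degree is now < 3, so this is the remainder. Hence a · b ≡ -14·x^2 + 32·x - 6 in Q[x]/(f).

Final answer: a · b ≡ -14·x^2 + 32·x - 6 (mod f(x))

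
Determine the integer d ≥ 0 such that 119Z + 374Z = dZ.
(119, 374) = (17); d = 17

In the PID Z, (a, b) is generated by gcd(a, b). Compute gcd(374, 119) with the extended Euclidean algorithm, tracking rows (r, s, t) with s·374 + t·119 = r:
  row A: (374, 1, 0)   [1·374 + 0·119 = 374]
  row B: (119, 0, 1)   [0·374 + 1·119 = 119]
  374 = 3·119 + 17   → row C = row A − 3·row B = (17, 1, −3)   [check: 1·374 − 3·119 = 17]
  119 = 7·17 + 0   → remainder 0, stop. gcd = 17 (last nonzero row C).
So gcd(119, 374) = 17, with Bézout identity 1·374 − 3·119 = 17. Containment (⊇): the Bézout identity exhibits 17 as an element of (119, 374), giving (17) ⊆ (119, 374). Containment (⊆): since 17 | 119 and 17 | 374 (119 = 17·7, 374 = 17·22), every Z-linear combination of 119 and 374 is divisible by 17, so (119, 374) ⊆ (17). Therefore (119, 374) = (17), d = 17.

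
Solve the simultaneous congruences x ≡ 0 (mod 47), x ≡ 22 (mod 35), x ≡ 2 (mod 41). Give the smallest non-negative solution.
x ≡ 62322 (mod 67445); the representative in [0, 67445) is 62322

The moduli 47, 35, 41 are pairwise coprime, so by the CRT there is a unique solution mod 47·35·41 = 67445.
Solve by successive substitution. Start with x ≡ 0 (mod 47).
  Combine with x ≡ 22 (mod 35): write x = 47·t and require 47·t ≡ 22 (mod 35). Since 47^(−1) ≡ 3 (mod 35) (47 ≡ 12 (mod 35)), t ≡ 3·22 ≡ 31 (mod 35). So x ≡ 47·31 = 1457 (mod 1645).
  Combine with x ≡ 2 (mod 41): write x = 1457 + 1645·t and require 1457 + 1645·t ≡ 2 (mod 41), i.e. 1645·t ≡ 2 − 1457 ≡ 21 (mod 41). Since 1645^(−1) ≡ 33 (mod 41) (1645 ≡ 5 (mod 41)), t ≡ 33·21 ≡ 37 (mod 41). So x ≡ 1457 + 1645·37 = 62322 (mod 67445).
Unique solution in [0, 67445): x = 62322.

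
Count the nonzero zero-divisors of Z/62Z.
Z/62Z has 31 nonzero zero-divisors

In Z/62Z each nonzero element is either a unit (gcd with 62 is 1) or a zero-divisor (gcd > 1). The number of units is φ(62): factorise 62 = 2 · 31, so φ(62) = (2 − 1) · (31 − 1) = 1 · 30 = 30. The nonzero elements number 62 − 1 = 61. Hence the nonzero zero-divisors number 61 − 30 = 31.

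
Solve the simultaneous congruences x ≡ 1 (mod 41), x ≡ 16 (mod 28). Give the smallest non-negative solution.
The moduli 41, 28 are pairwise coprime, so by the CRT there is a unique solution mod 41·28 = 1148.
Solve by successive substitution. Start with x ≡ 1 (mod 41).
  Combine with x ≡ 16 (mod 28): write x = 1 + 41·t and require 1 + 41·t ≡ 16 (mod 28), i.e. 41·t ≡ 16 − 1 ≡ 15 (mod 28). Since 41^(−1) ≡ 13 (mod 28) (41 ≡ 13 (mod 28)), t ≡ 13·15 ≡ 27 (mod 28). So x ≡ 1 + 41·27 = 1108 (mod 1148).
Unique solution in [0, 1148): x = 1108.

Final answer: x ≡ 1108 (mod 1148); the representative in [0, 1148) is 1108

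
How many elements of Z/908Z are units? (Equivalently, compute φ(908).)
Z/908Z has φ(908) = 452 units

An element a ∈ Z/908Z is a unit iff gcd(a, 908) = 1, so the number of units is φ(908). φ is multiplicative, with φ(p^e) = p^e − p^(e−1). Factorise 908 = 2^2 · 227. Then
  φ(908) = (2^2 − 2^1) · (227 − 1) = 2 · 226 = 452.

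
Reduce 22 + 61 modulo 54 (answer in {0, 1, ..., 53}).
29

Reduce the summands first: 61 ≡ 7 (mod 54), so 22 + 61 ≡ 22 + 7 (mod 54). 22 + 7 = 29; 29 = 0·54 + 29, so (22 + 61) mod 54 = 29.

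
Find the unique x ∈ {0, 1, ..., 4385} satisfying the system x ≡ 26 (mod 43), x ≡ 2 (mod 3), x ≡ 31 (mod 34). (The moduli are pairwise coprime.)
x ≡ 1187 (mod 4386); the representative in [0, 4386) is 1187

The moduli 43, 3, 34 are pairwise coprime, so by the CRT there is a unique solution mod 43·3·34 = 4386.
Solve by successive substitution. Start with x ≡ 26 (mod 43).
  Combine with x ≡ 2 (mod 3): write x = 26 + 43·t and require 26 + 43·t ≡ 2 (mod 3), i.e. 43·t ≡ 2 − 26 ≡ 0 (mod 3). Since 43^(−1) ≡ 1 (mod 3) (43 ≡ 1 (mod 3)), t ≡ 1·0 ≡ 0 (mod 3). So x ≡ 26 + 43·0 = 26 (mod 129).
  Combine with x ≡ 31 (mod 34): write x = 26 + 129·t and require 26 + 129·t ≡ 31 (mod 34), i.e. 129·t ≡ 31 − 26 ≡ 5 (mod 34). Since 129^(−1) ≡ 29 (mod 34) (129 ≡ 27 (mod 34)), t ≡ 29·5 ≡ 9 (mod 34). So x ≡ 26 + 129·9 = 1187 (mod 4386).
Unique solution in [0, 4386): x = 1187.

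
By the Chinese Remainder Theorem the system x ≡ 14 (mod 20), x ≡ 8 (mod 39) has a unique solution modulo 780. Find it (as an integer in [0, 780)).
x ≡ 554 (mod 780); the representative in [0, 780) is 554

The moduli 20, 39 are pairwise coprime, so by the CRT there is a unique solution mod 20·39 = 780.
Solve by successive substitution. Start with x ≡ 14 (mod 20).
  Combine with x ≡ 8 (mod 39): write x = 14 + 20·t and require 14 + 20·t ≡ 8 (mod 39), i.e. 20·t ≡ 8 − 14 ≡ 33 (mod 39). Since 20^(−1) ≡ 2 (mod 39), t ≡ 2·33 ≡ 27 (mod 39). So x ≡ 14 + 20·27 = 554 (mod 780).
Unique solution in [0, 780): x = 554.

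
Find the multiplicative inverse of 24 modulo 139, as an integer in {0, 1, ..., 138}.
Apply the extended Euclidean algorithm to (139, 24), tracking rows (r, s, t) with s·139 + t·24 = r. Each division r_prev = q·r_cur + r_new produces the new row as (previous row) − q·(current row):
  row A: (139, 1, 0)   [1·139 + 0·24 = 139]
  row B: (24, 0, 1)   [0·139 + 1·24 = 24]
  139 = 5·24 + 19   → row C = row A − 5·row B = (19, 1, −5)   [check: 1·139 − 5·24 = 19]
  24 = 1·19 + 5   → row D = row B − 1·row C = (5, −1, 6)   [check: −1·139 + 6·24 = 5]
  19 = 3·5 + 4   → row E = row C − 3·row D = (4, 4, −23)   [check: 4·139 − 23·24 = 4]
  5 = 1·4 + 1   → row F = row D − 1·row E = (1, −5, 29)   [check: −5·139 + 29·24 = 1]
  4 = 4·1 + 0   → remainder 0, stop. gcd = 1 (last nonzero row F).
The gcd is 1, so 24 is invertible mod 139. The last nonzero row gives −5·139 + 29·24 = 1, so t = 29. So 24^(−1) ≡ 29 (mod 139). Verify: 24 · 29 = 696 ≡ 1 (mod 139). ✓

Final answer: 24^(−1) ≡ 29 (mod 139)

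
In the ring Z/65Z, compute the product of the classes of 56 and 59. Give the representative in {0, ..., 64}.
Both factors are already reduced mod 65. 56 · 59 = 3304. Dividing by 65: 3304 = 50·65 + 54. So (56 · 59) mod 65 = 54.

Final answer: 54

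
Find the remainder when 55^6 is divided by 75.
Use repeated squaring. Binary(6) = 110. Walk through the bits of the exponent 6 left-to-right: at each bit after the leading one, square the running value, then multiply by 55 if the bit is 1 (always reducing mod 75):
  bit 1 = 1 (leading): start with 55.
  bit 2 = 1: square 55^2 = 3025 ≡ 25; bit is 1, so multiply 25·55 = 1375 ≡ 25 (mod 75).
  bit 3 = 0: square 25^2 = 625 ≡ 25 (mod 75).
Final value: 55^6 ≡ 25 (mod 75).

Final answer: 25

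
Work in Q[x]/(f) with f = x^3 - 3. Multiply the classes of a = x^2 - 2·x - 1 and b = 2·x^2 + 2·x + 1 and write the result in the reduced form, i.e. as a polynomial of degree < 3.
a · b ≡ -5·x^2 + 2·x - 7 (mod f(x))

First multiply in Q[x] without reducing: a · b = 2·x^4 - 2·x^3 - 5·x^2 - 4·x - 1. Now divide by f(x) = x^3 - 3, eliminating the leading term at each step:
  leading term 2·x^4: subtract (2·x)·f(x) = 2·x^4 - 6·x, leaving -2·x^3 - 5·x^2 + 2·x - 1
  leading term -2·x^3: subtract (-2)·f(x) = 6 - 2·x^3, leaving -5·x^2 + 2·x - 7
The degree is now < 3, so this is the remainder. Hence a · b ≡ -5·x^2 + 2·x - 7 in Q[x]/(f).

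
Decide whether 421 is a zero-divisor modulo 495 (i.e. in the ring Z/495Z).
gcd(421, 495) = 1, so 421 is a unit in Z/495Z (it has a multiplicative inverse). A unit cannot be a zero-divisor: if 421·b ≡ 0 then multiplying both sides by 421^(−1) gives b ≡ 0. So 421 is not a zero-divisor.

Final answer: NO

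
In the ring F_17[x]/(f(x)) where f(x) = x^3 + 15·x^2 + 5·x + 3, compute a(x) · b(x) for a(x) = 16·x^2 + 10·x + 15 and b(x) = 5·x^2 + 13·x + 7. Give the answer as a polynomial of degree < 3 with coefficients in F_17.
a · b ≡ 5·x^2 + 9·x + 7 (mod f(x))

Multiply as integer polynomials: a · b = 80·x^4 + 258·x^3 + 317·x^2 + 265·x + 105. Reducing coefficients mod 17: a · b ≡ 12·x^4 + 3·x^3 + 11·x^2 + 10·x + 3. Now divide by f(x) = x^3 + 15·x^2 + 5·x + 3 in F_17[x], eliminating the leading term at each step:
  leading term 12·x^4: subtract (12·x)·f(x) = 12·x^4 + 10·x^3 + 9·x^2 + 2·x, leaving 10·x^3 + 2·x^2 + 8·x + 3 (coefficients mod 17)
  leading term 10·x^3: subtract (10)·f(x) = 10·x^3 + 14·x^2 + 16·x + 13, leaving 5·x^2 + 9·x + 7 (coefficients mod 17)
The degree is now < 3, so this is the remainder. Hence a · b ≡ 5·x^2 + 9·x + 7 in F_17[x]/(f).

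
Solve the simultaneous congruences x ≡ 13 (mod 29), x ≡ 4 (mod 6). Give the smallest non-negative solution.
x ≡ 100 (mod 174); the representative in [0, 174) is 100

The moduli 29, 6 are pairwise coprime, so by the CRT there is a unique solution mod 29·6 = 174.
Solve by successive substitution. Start with x ≡ 13 (mod 29).
  Combine with x ≡ 4 (mod 6): write x = 13 + 29·t and require 13 + 29·t ≡ 4 (mod 6), i.e. 29·t ≡ 4 − 13 ≡ 3 (mod 6). Since 29^(−1) ≡ 5 (mod 6) (29 ≡ 5 (mod 6)), t ≡ 5·3 ≡ 3 (mod 6). So x ≡ 13 + 29·3 = 100 (mod 174).
Unique solution in [0, 174): x = 100.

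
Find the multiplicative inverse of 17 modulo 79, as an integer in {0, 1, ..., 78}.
Apply the extended Euclidean algorithm to (79, 17), tracking rows (r, s, t) with s·79 + t·17 = r. Each division r_prev = q·r_cur + r_new produces the new row as (previous row) − q·(current row):
  row A: (79, 1, 0)   [1·79 + 0·17 = 79]
  row B: (17, 0, 1)   [0·79 + 1·17 = 17]
  79 = 4·17 + 11   → row C = row A − 4·row B = (11, 1, −4)   [check: 1·79 − 4·17 = 11]
  17 = 1·11 + 6   → row D = row B − 1·row C = (6, −1, 5)   [check: −1·79 + 5·17 = 6]
  11 = 1·6 + 5   → row E = row C − 1·row D = (5, 2, −9)   [check: 2·79 − 9·17 = 5]
  6 = 1·5 + 1   → row F = row D − 1·row E = (1, −3, 14)   [check: −3·79 + 14·17 = 1]
  5 = 5·1 + 0   → remainder 0, stop. gcd = 1 (last nonzero row F).
The gcd is 1, so 17 is invertible mod 79. The last nonzero row gives −3·79 + 14·17 = 1, so t = 14. So 17^(−1) ≡ 14 (mod 79). Verify: 17 · 14 = 238 ≡ 1 (mod 79). ✓

Final answer: 17^(−1) ≡ 14 (mod 79)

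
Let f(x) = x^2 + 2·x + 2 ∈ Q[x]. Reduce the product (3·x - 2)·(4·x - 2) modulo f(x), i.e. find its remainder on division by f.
a · b ≡ -38·x - 20 (mod f(x))

First multiply in Q[x] without reducing: a · b = 12·x^2 - 14·x + 4. Now divide by f(x) = x^2 + 2·x + 2, eliminating the leading term at each step:
  leading term 12·x^2: subtract (12)·f(x) = 12·x^2 + 24·x + 24, leaving -38·x - 20
The degree is now < 2, so this is the remainder. Hence a · b ≡ -38·x - 20 in Q[x]/(f).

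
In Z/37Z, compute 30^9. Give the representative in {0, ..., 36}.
Use repeated squaring. Binary(9) = 1001. Walk through the bits of the exponent 9 left-to-right: at each bit after the leading one, square the running value, then multiply by 30 if the bit is 1 (always reducing mod 37):
  bit 1 = 1 (leading): start with 30.
  bit 2 = 0: square 30^2 = 900 ≡ 12 (mod 37).
  bit 3 = 0: square 12^2 = 144 ≡ 33 (mod 37).
  bit 4 = 1: square 33^2 = 1089 ≡ 16; bit is 1, so multiply 16·30 = 480 ≡ 36 (mod 37).
Final value: 30^9 ≡ 36 (mod 37).

Final answer: 36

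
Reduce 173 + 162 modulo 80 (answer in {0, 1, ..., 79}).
15

Reduce the summands first: 173 ≡ 13, 162 ≡ 2 (mod 80), so 173 + 162 ≡ 13 + 2 (mod 80). 13 + 2 = 15; 15 = 0·80 + 15, so (173 + 162) mod 80 = 15.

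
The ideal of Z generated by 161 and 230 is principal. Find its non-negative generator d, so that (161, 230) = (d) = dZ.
In the PID Z, (a, b) is generated by gcd(a, b). Compute gcd(230, 161) with the extended Euclidean algorithm, tracking rows (r, s, t) with s·230 + t·161 = r:
  row A: (230, 1, 0)   [1·230 + 0·161 = 230]
  row B: (161, 0, 1)   [0·230 + 1·161 = 161]
  230 = 1·161 + 69   → row C = row A − 1·row B = (69, 1, −1)   [check: 1·230 − 1·161 = 69]
  161 = 2·69 + 23   → row D = row B − 2·row C = (23, −2, 3)   [check: −2·230 + 3·161 = 23]
  69 = 3·23 + 0   → remainder 0, stop. gcd = 23 (last nonzero row D).
So gcd(161, 230) = 23, with Bézout identity −2·230 + 3·161 = 23. Containment (⊇): the Bézout identity exhibits 23 as an element of (161, 230), giving (23) ⊆ (161, 230). Containment (⊆): since 23 | 161 and 23 | 230 (161 = 23·7, 230 = 23·10), every Z-linear combination of 161 and 230 is divisible by 23, so (161, 230) ⊆ (23). Therefore (161, 230) = (23), d = 23.

Final answer: (161, 230) = (23); d = 23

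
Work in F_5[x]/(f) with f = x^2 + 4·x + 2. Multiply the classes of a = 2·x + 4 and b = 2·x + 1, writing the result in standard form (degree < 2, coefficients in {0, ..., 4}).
Multiply as integer polynomials: a · b = 4·x^2 + 10·x + 4. Reducing coefficients mod 5: a · b ≡ 4·x^2 + 4. Now divide by f(x) = x^2 + 4·x + 2 in F_5[x], eliminating the leading term at each step:
  leading term 4·x^2: subtract (4)·f(x) = 4·x^2 + x + 3, leaving 4·x + 1 (coefficients mod 5)
The degree is now < 2, so this is the remainder. Hence a · b ≡ 4·x + 1 in F_5[x]/(f).

Final answer: a · b ≡ 4·x + 1 (mod f(x))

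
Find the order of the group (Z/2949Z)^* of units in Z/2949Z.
|(Z/2949Z)^*| = 1964

(Z/2949Z)^* consists of the classes a with gcd(a, 2949) = 1, so its order is φ(2949). φ is multiplicative, with φ(p^e) = p^e − p^(e−1). Factorise 2949 = 3 · 983. Then
  φ(2949) = (3 − 1) · (983 − 1) = 2 · 982 = 1964.
Thus |(Z/2949Z)^*| = 1964.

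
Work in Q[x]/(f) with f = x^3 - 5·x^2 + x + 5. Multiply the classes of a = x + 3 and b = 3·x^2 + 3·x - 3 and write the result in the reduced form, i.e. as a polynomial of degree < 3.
First multiply in Q[x] without reducing: a · b = 3·x^3 + 12·x^2 + 6·x - 9. Now divide by f(x) = x^3 - 5·x^2 + x + 5, eliminating the leading term at each step:
  leading term 3·x^3: subtract (3)·f(x) = 3·x^3 - 15·x^2 + 3·x + 15, leaving 27·x^2 + 3·x - 24
The degree is now < 3, so this is the remainder. Hence a · b ≡ 27·x^2 + 3·x - 24 in Q[x]/(f).

Final answer: a · b ≡ 27·x^2 + 3·x - 24 (mod f(x))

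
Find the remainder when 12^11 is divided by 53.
2

Use repeated squaring. Binary(11) = 1011. Walk through the bits of the exponent 11 left-to-right: at each bit after the leading one, square the running value, then multiply by 12 if the bit is 1 (always reducing mod 53):
  bit 1 = 1 (leading): start with 12.
  bit 2 = 0: square 12^2 = 144 ≡ 38 (mod 53).
  bit 3 = 1: square 38^2 = 1444 ≡ 13; bit is 1, so multiply 13·12 = 156 ≡ 50 (mod 53).
  bit 4 = 1: square 50^2 = 2500 ≡ 9; bit is 1, so multiply 9·12 = 108 ≡ 2 (mod 53).
Final value: 12^11 ≡ 2 (mod 53).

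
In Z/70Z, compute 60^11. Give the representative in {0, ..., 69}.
30

Use repeated squaring. Binary(11) = 1011. Walk through the bits of the exponent 11 left-to-right: at each bit after the leading one, square the running value, then multiply by 60 if the bit is 1 (always reducing mod 70):
  bit 1 = 1 (leading): start with 60.
  bit 2 = 0: square 60^2 = 3600 ≡ 30 (mod 70).
  bit 3 = 1: square 30^2 = 900 ≡ 60; bit is 1, so multiply 60·60 = 3600 ≡ 30 (mod 70).
  bit 4 = 1: square 30^2 = 900 ≡ 60; bit is 1, so multiply 60·60 = 3600 ≡ 30 (mod 70).
Final value: 60^11 ≡ 30 (mod 70).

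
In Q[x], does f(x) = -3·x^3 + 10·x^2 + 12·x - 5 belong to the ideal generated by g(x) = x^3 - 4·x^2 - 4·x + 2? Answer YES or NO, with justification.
In Q[x] the ideal (g) consists of all multiples of g, so f ∈ (g) iff g | f, i.e. iff the remainder of f on division by g is 0. Divide f by g (g is monic, so eliminate the leading term of the running remainder at each step):
  leading term -3·x^3: subtract (-3)·g(x) = -3·x^3 + 12·x^2 + 12·x - 6, leaving 1 - 2·x^2
The remainder r(x) = 1 - 2·x^2 ≠ 0 (and deg r < deg g), so g ∤ f, i.e. f ∉ (g).

Final answer: NO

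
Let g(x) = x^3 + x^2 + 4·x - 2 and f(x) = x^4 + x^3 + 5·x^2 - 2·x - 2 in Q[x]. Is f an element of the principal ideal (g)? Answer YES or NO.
NO

In Q[x] the ideal (g) consists of all multiples of g, so f ∈ (g) iff g | f, i.e. iff the remainder of f on division by g is 0. Divide f by g (g is monic, so eliminate the leading term of the running remainder at each step):
  leading term x^4: subtract (x)·g(x) = x^4 + x^3 + 4·x^2 - 2·x, leaving x^2 - 2
The remainder r(x) = x^2 - 2 ≠ 0 (and deg r < deg g), so g ∤ f, i.e. f ∉ (g).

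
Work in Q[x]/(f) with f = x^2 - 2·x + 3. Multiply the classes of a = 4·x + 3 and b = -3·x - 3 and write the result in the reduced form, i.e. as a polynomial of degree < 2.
a · b ≡ 27 - 45·x (mod f(x))

First multiply in Q[x] without reducing: a · b = -12·x^2 - 21·x - 9. Now divide by f(x) = x^2 - 2·x + 3, eliminating the leading term at each step:
  leading term -12·x^2: subtract (-12)·f(x) = -12·x^2 + 24·x - 36, leaving 27 - 45·x
The degree is now < 2, so this is the remainder. Hence a · b ≡ 27 - 45·x in Q[x]/(f).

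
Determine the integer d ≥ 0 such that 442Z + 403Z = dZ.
(442, 403) = (13); d = 13

In the PID Z, (a, b) is generated by gcd(a, b). Compute gcd(442, 403) with the extended Euclidean algorithm, tracking rows (r, s, t) with s·442 + t·403 = r:
  row A: (442, 1, 0)   [1·442 + 0·403 = 442]
  row B: (403, 0, 1)   [0·442 + 1·403 = 403]
  442 = 1·403 + 39   → row C = row A − 1·row B = (39, 1, −1)   [check: 1·442 − 1·403 = 39]
  403 = 10·39 + 13   → row D = row B − 10·row C = (13, −10, 11)   [check: −10·442 + 11·403 = 13]
  39 = 3·13 + 0   → remainder 0, stop. gcd = 13 (last nonzero row D).
So gcd(442, 403) = 13, with Bézout identity −10·442 + 11·403 = 13. Containment (⊇): the Bézout identity exhibits 13 as an element of (442, 403), giving (13) ⊆ (442, 403). Containment (⊆): since 13 | 442 and 13 | 403 (442 = 13·34, 403 = 13·31), every Z-linear combination of 442 and 403 is divisible by 13, so (442, 403) ⊆ (13). Therefore (442, 403) = (13), d = 13.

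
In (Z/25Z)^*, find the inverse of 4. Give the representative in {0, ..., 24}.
Apply the extended Euclidean algorithm to (25, 4), tracking rows (r, s, t) with s·25 + t·4 = r. Each division r_prev = q·r_cur + r_new produces the new row as (previous row) − q·(current row):
  row A: (25, 1, 0)   [1·25 + 0·4 = 25]
  row B: (4, 0, 1)   [0·25 + 1·4 = 4]
  25 = 6·4 + 1   → row C = row A − 6·row B = (1, 1, −6)   [check: 1·25 − 6·4 = 1]
  4 = 4·1 + 0   → remainder 0, stop. gcd = 1 (last nonzero row C).
The gcd is 1, so 4 is invertible mod 25. The last nonzero row gives 1·25 − 6·4 = 1, so t = −6. So 4^(−1) ≡ −6 ≡ 19 (mod 25). Verify: 4 · 19 = 76 ≡ 1 (mod 25). ✓

Final answer: 4^(−1) ≡ 19 (mod 25)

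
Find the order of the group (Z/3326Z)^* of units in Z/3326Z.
(Z/3326Z)^* consists of the classes a with gcd(a, 3326) = 1, so its order is φ(3326). φ is multiplicative, with φ(p^e) = p^e − p^(e−1). Factorise 3326 = 2 · 1663. Then
  φ(3326) = (2 − 1) · (1663 − 1) = 1 · 1662 = 1662.
Thus |(Z/3326Z)^*| = 1662.

Final answer: |(Z/3326Z)^*| = 1662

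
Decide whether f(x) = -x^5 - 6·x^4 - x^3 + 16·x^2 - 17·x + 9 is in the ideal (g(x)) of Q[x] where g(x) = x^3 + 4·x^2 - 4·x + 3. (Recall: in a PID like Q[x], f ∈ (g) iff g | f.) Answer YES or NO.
NO

In Q[x] the ideal (g) consists of all multiples of g, so f ∈ (g) iff g | f, i.e. iff the remainder of f on division by g is 0. Divide f by g (g is monic, so eliminate the leading term of the running remainder at each step):
  leading term -x^5: subtract (-x^2)·g(x) = -x^5 - 4·x^4 + 4·x^3 - 3·x^2, leaving -2·x^4 - 5·x^3 + 19·x^2 - 17·x + 9
  leading term -2·x^4: subtract (-2·x)·g(x) = -2·x^4 - 8·x^3 + 8·x^2 - 6·x, leaving 3·x^3 + 11·x^2 - 11·x + 9
  leading term 3·x^3: subtract (3)·g(x) = 3·x^3 + 12·x^2 - 12·x + 9, leaving -x^2 + x
The remainder r(x) = -x^2 + x ≠ 0 (and deg r < deg g), so g ∤ f, i.e. f ∉ (g).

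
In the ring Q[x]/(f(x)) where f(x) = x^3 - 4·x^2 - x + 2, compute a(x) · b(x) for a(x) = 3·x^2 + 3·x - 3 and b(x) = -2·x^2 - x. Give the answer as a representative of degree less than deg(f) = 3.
a · b ≡ -135·x^2 - 18·x + 66 (mod f(x))

First multiply in Q[x] without reducing: a · b = -6·x^4 - 9·x^3 + 3·x^2 + 3·x. Now divide by f(x) = x^3 - 4·x^2 - x + 2, eliminating the leading term at each step:
  leading term -6·x^4: subtract (-6·x)·f(x) = -6·x^4 + 24·x^3 + 6·x^2 - 12·x, leaving -33·x^3 - 3·x^2 + 15·x
  leading term -33·x^3: subtract (-33)·f(x) = -33·x^3 + 132·x^2 + 33·x - 66, leaving -135·x^2 - 18·x + 66
The degree is now < 3, so this is the remainder. Hence a · b ≡ -135·x^2 - 18·x + 66 in Q[x]/(f).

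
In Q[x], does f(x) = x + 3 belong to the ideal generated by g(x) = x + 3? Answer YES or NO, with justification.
YES

In Q[x] the ideal (g) consists of all multiples of g, so f ∈ (g) iff g | f, i.e. iff the remainder of f on division by g is 0. Divide f by g (g is monic, so eliminate the leading term of the running remainder at each step):
  leading term x: subtract (1)·g(x) = x + 3, leaving 0
The remainder is 0, so f(x) = g(x) · h(x) with h(x) = 1. Hence g | f, i.e. f ∈ (g).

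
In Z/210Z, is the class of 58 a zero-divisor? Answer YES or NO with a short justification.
gcd(58, 210) = 2 > 1, so 58 is not a unit in Z/210Z. In Z/nZ every nonzero non-unit is a zero-divisor: explicitly, take b = 210/gcd = 105 ≠ 0 (mod 210); then 58·105 = 6090 = 29·210, i.e. 58·105 ≡ 0 (mod 210). So 58 is a zero-divisor.

Final answer: YES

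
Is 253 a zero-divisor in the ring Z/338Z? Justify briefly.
gcd(253, 338) = 1, so 253 is a unit in Z/338Z (it has a multiplicative inverse). A unit cannot be a zero-divisor: if 253·b ≡ 0 then multiplying both sides by 253^(−1) gives b ≡ 0. So 253 is not a zero-divisor.

Final answer: NO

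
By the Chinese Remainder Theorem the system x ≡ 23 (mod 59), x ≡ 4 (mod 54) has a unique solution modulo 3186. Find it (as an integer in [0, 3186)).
x ≡ 436 (mod 3186); the representative in [0, 3186) is 436

The moduli 59, 54 are pairwise coprime, so by the CRT there is a unique solution mod 59·54 = 3186.
Solve by successive substitution. Start with x ≡ 23 (mod 59).
  Combine with x ≡ 4 (mod 54): write x = 23 + 59·t and require 23 + 59·t ≡ 4 (mod 54), i.e. 59·t ≡ 4 − 23 ≡ 35 (mod 54). Since 59^(−1) ≡ 11 (mod 54) (59 ≡ 5 (mod 54)), t ≡ 11·35 ≡ 7 (mod 54). So x ≡ 23 + 59·7 = 436 (mod 3186).
Unique solution in [0, 3186): x = 436.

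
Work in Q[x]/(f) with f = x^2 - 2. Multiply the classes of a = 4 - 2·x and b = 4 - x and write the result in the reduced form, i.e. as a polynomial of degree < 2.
a · b ≡ 20 - 12·x (mod f(x))

First multiply in Q[x] without reducing: a · b = 2·x^2 - 12·x + 16. Now divide by f(x) = x^2 - 2, eliminating the leading term at each step:
  leading term 2·x^2: subtract (2)·f(x) = 2·x^2 - 4, leaving 20 - 12·x
The degree is now < 2, so this is the remainder. Hence a · b ≡ 20 - 12·x in Q[x]/(f).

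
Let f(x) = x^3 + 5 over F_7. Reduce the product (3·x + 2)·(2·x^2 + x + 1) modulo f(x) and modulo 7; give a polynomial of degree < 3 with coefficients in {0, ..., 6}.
a · b ≡ 5·x (mod f(x))

Multiply as integer polynomials: a · b = 6·x^3 + 7·x^2 + 5·x + 2. Reducing coefficients mod 7: a · b ≡ 6·x^3 + 5·x + 2. Now divide by f(x) = x^3 + 5 in F_7[x], eliminating the leading term at each step:
  leading term 6·x^3: subtract (6)·f(x) = 6·x^3 + 2, leaving 5·x (coefficients mod 7)
The degree is now < 3, so this is the remainder. Hence a · b ≡ 5·x in F_7[x]/(f).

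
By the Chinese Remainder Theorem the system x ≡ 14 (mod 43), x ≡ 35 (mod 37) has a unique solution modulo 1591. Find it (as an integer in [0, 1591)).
x ≡ 960 (mod 1591); the representative in [0, 1591) is 960

The moduli 43, 37 are pairwise coprime, so by the CRT there is a unique solution mod 43·37 = 1591.
Solve by successive substitution. Start with x ≡ 14 (mod 43).
  Combine with x ≡ 35 (mod 37): write x = 14 + 43·t and require 14 + 43·t ≡ 35 (mod 37), i.e. 43·t ≡ 35 − 14 ≡ 21 (mod 37). Since 43^(−1) ≡ 31 (mod 37) (43 ≡ 6 (mod 37)), t ≡ 31·21 ≡ 22 (mod 37). So x ≡ 14 + 43·22 = 960 (mod 1591).
Unique solution in [0, 1591): x = 960.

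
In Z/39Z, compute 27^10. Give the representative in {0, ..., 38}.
27

Use repeated squaring. Binary(10) = 1010. Walk through the bits of the exponent 10 left-to-right: at each bit after the leading one, square the running value, then multiply by 27 if the bit is 1 (always reducing mod 39):
  bit 1 = 1 (leading): start with 27.
  bit 2 = 0: square 27^2 = 729 ≡ 27 (mod 39).
  bit 3 = 1: square 27^2 = 729 ≡ 27; bit is 1, so multiply 27·27 = 729 ≡ 27 (mod 39).
  bit 4 = 0: square 27^2 = 729 ≡ 27 (mod 39).
Final value: 27^10 ≡ 27 (mod 39).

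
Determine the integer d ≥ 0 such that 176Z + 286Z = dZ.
(176, 286) = (22); d = 22

In the PID Z, (a, b) is generated by gcd(a, b). Compute gcd(286, 176) with the extended Euclidean algorithm, tracking rows (r, s, t) with s·286 + t·176 = r:
  row A: (286, 1, 0)   [1·286 + 0·176 = 286]
  row B: (176, 0, 1)   [0·286 + 1·176 = 176]
  286 = 1·176 + 110   → row C = row A − 1·row B = (110, 1, −1)   [check: 1·286 − 1·176 = 110]
  176 = 1·110 + 66   → row D = row B − 1·row C = (66, −1, 2)   [check: −1·286 + 2·176 = 66]
  110 = 1·66 + 44   → row E = row C − 1·row D = (44, 2, −3)   [check: 2·286 − 3·176 = 44]
  66 = 1·44 + 22   → row F = row D − 1·row E = (22, −3, 5)   [check: −3·286 + 5·176 = 22]
  44 = 2·22 + 0   → remainder 0, stop. gcd = 22 (last nonzero row F).
So gcd(176, 286) = 22, with Bézout identity −3·286 + 5·176 = 22. Containment (⊇): the Bézout identity exhibits 22 as an element of (176, 286), giving (22) ⊆ (176, 286). Containment (⊆): since 22 | 176 and 22 | 286 (176 = 22·8, 286 = 22·13), every Z-linear combination of 176 and 286 is divisible by 22, so (176, 286) ⊆ (22). Therefore (176, 286) = (22), d = 22.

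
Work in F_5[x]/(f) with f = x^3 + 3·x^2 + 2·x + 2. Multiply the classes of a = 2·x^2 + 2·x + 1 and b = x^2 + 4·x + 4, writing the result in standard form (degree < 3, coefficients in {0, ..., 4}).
Multiply as integer polynomials: a · b = 2·x^4 + 10·x^3 + 17·x^2 + 12·x + 4. Reducing coefficients mod 5: a · b ≡ 2·x^4 + 2·x^2 + 2·x + 4. Now divide by f(x) = x^3 + 3·x^2 + 2·x + 2 in F_5[x], eliminating the leading term at each step:
  leading term 2·x^4: subtract (2·x)·f(x) = 2·x^4 + x^3 + 4·x^2 + 4·x, leaving 4·x^3 + 3·x^2 + 3·x + 4 (coefficients mod 5)
  leading term 4·x^3: subtract (4)·f(x) = 4·x^3 + 2·x^2 + 3·x + 3, leaving x^2 + 1 (coefficients mod 5)
The degree is now < 3, so this is the remainder. Hence a · b ≡ x^2 + 1 in F_5[x]/(f).

Final answer: a · b ≡ x^2 + 1 (mod f(x))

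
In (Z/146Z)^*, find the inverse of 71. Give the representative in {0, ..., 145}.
Apply the extended Euclidean algorithm to (146, 71), tracking rows (r, s, t) with s·146 + t·71 = r. Each division r_prev = q·r_cur + r_new produces the new row as (previous row) − q·(current row):
  row A: (146, 1, 0)   [1·146 + 0·71 = 146]
  row B: (71, 0, 1)   [0·146 + 1·71 = 71]
  146 = 2·71 + 4   → row C = row A − 2·row B = (4, 1, −2)   [check: 1·146 − 2·71 = 4]
  71 = 17·4 + 3   → row D = row B − 17·row C = (3, −17, 35)   [check: −17·146 + 35·71 = 3]
  4 = 1·3 + 1   → row E = row C − 1·row D = (1, 18, −37)   [check: 18·146 − 37·71 = 1]
  3 = 3·1 + 0   → remainder 0, stop. gcd = 1 (last nonzero row E).
The gcd is 1, so 71 is invertible mod 146. The last nonzero row gives 18·146 − 37·71 = 1, so t = −37. So 71^(−1) ≡ −37 ≡ 109 (mod 146). Verify: 71 · 109 = 7739 ≡ 1 (mod 146). ✓

Final answer: 71^(−1) ≡ 109 (mod 146)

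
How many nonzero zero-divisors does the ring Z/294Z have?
Z/294Z has 209 nonzero zero-divisors

In Z/294Z each nonzero element is either a unit (gcd with 294 is 1) or a zero-divisor (gcd > 1). The number of units is φ(294): factorise 294 = 2 · 3 · 7^2, so φ(294) = (2 − 1) · (3 − 1) · (7^2 − 7^1) = 1 · 2 · 42 = 84. The nonzero elements number 294 − 1 = 293. Hence the nonzero zero-divisors number 293 − 84 = 209.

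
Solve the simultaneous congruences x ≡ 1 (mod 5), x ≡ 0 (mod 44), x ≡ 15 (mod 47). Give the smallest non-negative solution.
x ≡ 3916 (mod 10340); the representative in [0, 10340) is 3916

The moduli 5, 44, 47 are pairwise coprime, so by the CRT there is a unique solution mod 5·44·47 = 10340.
Solve by successive substitution. Start with x ≡ 1 (mod 5).
  Combine with x ≡ 0 (mod 44): write x = 1 + 5·t and require 1 + 5·t ≡ 0 (mod 44), i.e. 5·t ≡ 0 − 1 ≡ 43 (mod 44). Since 5^(−1) ≡ 9 (mod 44), t ≡ 9·43 ≡ 35 (mod 44). So x ≡ 1 + 5·35 = 176 (mod 220).
  Combine with x ≡ 15 (mod 47): write x = 176 + 220·t and require 176 + 220·t ≡ 15 (mod 47), i.e. 220·t ≡ 15 − 176 ≡ 27 (mod 47). Since 220^(−1) ≡ 25 (mod 47) (220 ≡ 32 (mod 47)), t ≡ 25·27 ≡ 17 (mod 47). So x ≡ 176 + 220·17 = 3916 (mod 10340).
Unique solution in [0, 10340): x = 3916.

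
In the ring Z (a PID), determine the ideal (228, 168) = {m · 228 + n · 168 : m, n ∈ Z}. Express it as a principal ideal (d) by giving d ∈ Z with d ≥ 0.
In the PID Z, (a, b) is generated by gcd(a, b). Compute gcd(228, 168) with the extended Euclidean algorithm, tracking rows (r, s, t) with s·228 + t·168 = r:
  row A: (228, 1, 0)   [1·228 + 0·168 = 228]
  row B: (168, 0, 1)   [0·228 + 1·168 = 168]
  228 = 1·168 + 60   → row C = row A − 1·row B = (60, 1, −1)   [check: 1·228 − 1·168 = 60]
  168 = 2·60 + 48   → row D = row B − 2·row C = (48, −2, 3)   [check: −2·228 + 3·168 = 48]
  60 = 1·48 + 12   → row E = row C − 1·row D = (12, 3, −4)   [check: 3·228 − 4·168 = 12]
  48 = 4·12 + 0   → remainder 0, stop. gcd = 12 (last nonzero row E).
So gcd(228, 168) = 12, with Bézout identity 3·228 − 4·168 = 12. Containment (⊇): the Bézout identity exhibits 12 as an element of (228, 168), giving (12) ⊆ (228, 168). Containment (⊆): since 12 | 228 and 12 | 168 (228 = 12·19, 168 = 12·14), every Z-linear combination of 228 and 168 is divisible by 12, so (228, 168) ⊆ (12). Therefore (228, 168) = (12), d = 12.

Final answer: (228, 168) = (12); d = 12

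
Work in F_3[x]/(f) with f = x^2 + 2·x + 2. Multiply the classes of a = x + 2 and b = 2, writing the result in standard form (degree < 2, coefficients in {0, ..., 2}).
Multiply as integer polynomials: a · b = 2·x + 4. Reducing coefficients mod 3: a · b ≡ 2·x + 1. This already has degree < 2, so no reduction by f is needed. Hence a · b ≡ 2·x + 1 in F_3[x]/(f).

Final answer: a · b ≡ 2·x + 1 (mod f(x))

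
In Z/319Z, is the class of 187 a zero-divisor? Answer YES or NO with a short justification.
YES

gcd(187, 319) = 11 > 1, so 187 is not a unit in Z/319Z. In Z/nZ every nonzero non-unit is a zero-divisor: explicitly, take b = 319/gcd = 29 ≠ 0 (mod 319); then 187·29 = 5423 = 17·319, i.e. 187·29 ≡ 0 (mod 319). So 187 is a zero-divisor.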